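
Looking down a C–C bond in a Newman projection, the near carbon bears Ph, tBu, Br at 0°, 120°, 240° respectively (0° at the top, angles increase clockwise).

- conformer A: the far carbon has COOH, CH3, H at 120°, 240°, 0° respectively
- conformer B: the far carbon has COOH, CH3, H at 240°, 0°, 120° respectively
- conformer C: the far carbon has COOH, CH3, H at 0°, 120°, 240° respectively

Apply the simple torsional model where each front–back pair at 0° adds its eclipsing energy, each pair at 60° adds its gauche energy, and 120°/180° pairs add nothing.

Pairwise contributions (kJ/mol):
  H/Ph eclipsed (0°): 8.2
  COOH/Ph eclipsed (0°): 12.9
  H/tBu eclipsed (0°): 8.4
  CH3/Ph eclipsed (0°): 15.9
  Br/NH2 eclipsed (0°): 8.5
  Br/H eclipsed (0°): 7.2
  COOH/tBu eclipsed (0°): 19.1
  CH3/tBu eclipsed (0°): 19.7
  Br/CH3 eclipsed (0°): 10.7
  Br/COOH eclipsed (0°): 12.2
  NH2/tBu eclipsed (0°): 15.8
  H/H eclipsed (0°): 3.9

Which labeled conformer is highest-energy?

C

A (eclipsed): Ph–H eclipsed, tBu–COOH eclipsed, Br–CH3 eclipsed; 8.2 + 19.1 + 10.7 = 38.0 kJ/mol.
B (eclipsed): Ph–CH3 eclipsed, tBu–H eclipsed, Br–COOH eclipsed; 15.9 + 8.4 + 12.2 = 36.5 kJ/mol.
C (eclipsed): Ph–COOH eclipsed, tBu–CH3 eclipsed, Br–H eclipsed; 12.9 + 19.7 + 7.2 = 39.8 kJ/mol.
C has the highest total (39.8 kJ/mol).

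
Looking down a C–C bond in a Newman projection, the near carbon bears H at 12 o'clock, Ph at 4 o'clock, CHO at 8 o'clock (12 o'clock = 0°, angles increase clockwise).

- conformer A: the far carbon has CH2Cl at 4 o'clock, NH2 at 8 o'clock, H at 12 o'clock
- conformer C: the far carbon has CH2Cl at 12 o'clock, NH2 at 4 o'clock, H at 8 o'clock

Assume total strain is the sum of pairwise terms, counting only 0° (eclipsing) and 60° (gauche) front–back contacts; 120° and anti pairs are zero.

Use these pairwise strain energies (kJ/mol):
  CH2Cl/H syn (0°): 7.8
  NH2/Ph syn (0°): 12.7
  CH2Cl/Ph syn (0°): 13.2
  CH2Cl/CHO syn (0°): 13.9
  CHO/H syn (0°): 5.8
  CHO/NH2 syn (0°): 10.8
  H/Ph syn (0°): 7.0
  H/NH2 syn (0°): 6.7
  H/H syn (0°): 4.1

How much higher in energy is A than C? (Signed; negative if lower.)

+1.8 kJ/mol

A is eclipsed. H at 0° is eclipsed with H at 0° (4.1); Ph at 120° is eclipsed with CH2Cl at 120° (13.2); CHO at 240° is eclipsed with NH2 at 240° (10.8). Total 28.1 kJ/mol.
C is eclipsed. H at 0° is eclipsed with CH2Cl at 0° (7.8); Ph at 120° is eclipsed with NH2 at 120° (12.7); CHO at 240° is eclipsed with H at 240° (5.8). Total 26.3 kJ/mol.
E(A) − E(C) = 28.1 − 26.3 = +1.8 kJ/mol.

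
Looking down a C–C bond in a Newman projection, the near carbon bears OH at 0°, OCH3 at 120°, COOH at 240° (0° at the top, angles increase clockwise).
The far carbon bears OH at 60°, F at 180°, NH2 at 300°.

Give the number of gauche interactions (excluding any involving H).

6

Non-H gauche pairs: OH(0°)/OH(60°); OH(0°)/NH2(300°); OCH3(120°)/OH(60°); OCH3(120°)/F(180°); COOH(240°)/F(180°); COOH(240°)/NH2(300°) — 6 interactions.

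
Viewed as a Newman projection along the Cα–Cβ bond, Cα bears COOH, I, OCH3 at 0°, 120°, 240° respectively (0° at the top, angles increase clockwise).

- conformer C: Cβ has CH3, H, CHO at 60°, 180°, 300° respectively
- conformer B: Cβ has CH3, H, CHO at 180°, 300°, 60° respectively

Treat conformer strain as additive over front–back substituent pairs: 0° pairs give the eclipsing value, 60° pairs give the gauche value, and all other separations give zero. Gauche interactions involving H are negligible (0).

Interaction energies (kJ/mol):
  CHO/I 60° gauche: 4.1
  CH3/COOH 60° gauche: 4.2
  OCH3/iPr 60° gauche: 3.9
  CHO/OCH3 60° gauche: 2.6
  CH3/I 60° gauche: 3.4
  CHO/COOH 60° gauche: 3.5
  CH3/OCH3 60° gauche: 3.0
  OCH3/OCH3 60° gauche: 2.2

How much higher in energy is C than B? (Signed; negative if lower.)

C (staggered): COOH–CH3 gauche, COOH–CHO gauche, I–CH3 gauche, OCH3–CHO gauche; 4.2 + 3.5 + 3.4 + 2.6 = 13.7 kJ/mol.
B (staggered): COOH–CHO gauche, I–CH3 gauche, I–CHO gauche, OCH3–CH3 gauche; 3.5 + 3.4 + 4.1 + 3.0 = 14.0 kJ/mol.
E(C) − E(B) = 13.7 − 14.0 = -0.3 kJ/mol.

-0.3 kJ/mol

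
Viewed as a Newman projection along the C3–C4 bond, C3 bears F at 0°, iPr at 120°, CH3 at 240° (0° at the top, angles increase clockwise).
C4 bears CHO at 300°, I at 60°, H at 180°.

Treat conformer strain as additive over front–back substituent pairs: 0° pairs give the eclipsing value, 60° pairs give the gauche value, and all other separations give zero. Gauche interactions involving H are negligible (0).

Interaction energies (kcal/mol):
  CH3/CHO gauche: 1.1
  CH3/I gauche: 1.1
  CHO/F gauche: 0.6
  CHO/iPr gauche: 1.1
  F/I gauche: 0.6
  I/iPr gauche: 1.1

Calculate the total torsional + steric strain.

3.4 kcal/mol

This conformer (staggered): F–CHO gauche, F–I gauche, iPr–I gauche, CH3–CHO gauche; 0.6 + 0.6 + 1.1 + 1.1 = 3.4 kcal/mol.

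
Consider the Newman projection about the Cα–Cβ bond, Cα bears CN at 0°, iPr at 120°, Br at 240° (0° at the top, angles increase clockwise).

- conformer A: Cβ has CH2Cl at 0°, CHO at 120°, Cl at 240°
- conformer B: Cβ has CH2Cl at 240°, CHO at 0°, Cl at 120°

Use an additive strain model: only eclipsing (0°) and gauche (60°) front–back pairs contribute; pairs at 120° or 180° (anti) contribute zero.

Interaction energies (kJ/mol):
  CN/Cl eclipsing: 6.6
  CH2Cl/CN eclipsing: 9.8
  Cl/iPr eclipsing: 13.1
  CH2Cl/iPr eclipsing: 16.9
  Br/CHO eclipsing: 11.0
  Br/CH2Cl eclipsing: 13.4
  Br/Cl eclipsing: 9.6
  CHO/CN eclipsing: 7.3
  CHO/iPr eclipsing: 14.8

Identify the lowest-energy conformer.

B

A (eclipsed): CN–CH2Cl eclipsed, iPr–CHO eclipsed, Br–Cl eclipsed; 9.8 + 14.8 + 9.6 = 34.2 kJ/mol.
B (eclipsed): CN–CHO eclipsed, iPr–Cl eclipsed, Br–CH2Cl eclipsed; 7.3 + 13.1 + 13.4 = 33.8 kJ/mol.
B has the lowest total (33.8 kJ/mol).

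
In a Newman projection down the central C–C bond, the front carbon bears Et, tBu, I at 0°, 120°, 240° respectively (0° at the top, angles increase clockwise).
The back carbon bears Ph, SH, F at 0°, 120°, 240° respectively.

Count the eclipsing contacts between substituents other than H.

3

Non-H eclipsing pairs: Et(0°)/Ph(0°); tBu(120°)/SH(120°); I(240°)/F(240°) — 3 interactions.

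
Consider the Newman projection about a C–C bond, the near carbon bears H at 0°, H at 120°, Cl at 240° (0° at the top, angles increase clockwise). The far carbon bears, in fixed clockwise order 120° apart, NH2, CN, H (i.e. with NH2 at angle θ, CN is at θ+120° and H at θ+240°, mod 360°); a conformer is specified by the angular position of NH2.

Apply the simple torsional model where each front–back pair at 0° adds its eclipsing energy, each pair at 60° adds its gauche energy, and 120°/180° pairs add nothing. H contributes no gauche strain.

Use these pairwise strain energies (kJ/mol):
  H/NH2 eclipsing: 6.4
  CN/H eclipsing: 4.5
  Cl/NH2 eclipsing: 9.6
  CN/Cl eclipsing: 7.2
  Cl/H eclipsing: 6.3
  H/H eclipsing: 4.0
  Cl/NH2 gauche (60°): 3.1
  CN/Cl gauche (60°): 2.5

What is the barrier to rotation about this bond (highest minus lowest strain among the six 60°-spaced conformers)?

15.6 kJ/mol

NH2 at 0° (eclipsed): H(0°)/NH2(0°) eclipsed 6.4; H(120°)/CN(120°) eclipsed 4.5; Cl(240°)/H(240°) eclipsed 6.3 → 17.2 kJ/mol.
NH2 at 60° (staggered): Cl(240°)/CN(180°) gauche 2.5 → 2.5 kJ/mol.
NH2 at 120° (eclipsed): H(0°)/H(0°) eclipsed 4.0; H(120°)/NH2(120°) eclipsed 6.4; Cl(240°)/CN(240°) eclipsed 7.2 → 17.6 kJ/mol.
NH2 at 180° (staggered): Cl(240°)/NH2(180°) gauche 3.1; Cl(240°)/CN(300°) gauche 2.5 → 5.6 kJ/mol.
NH2 at 240° (eclipsed): H(0°)/CN(0°) eclipsed 4.5; H(120°)/H(120°) eclipsed 4.0; Cl(240°)/NH2(240°) eclipsed 9.6 → 18.1 kJ/mol.
NH2 at 300° (staggered): Cl(240°)/NH2(300°) gauche 3.1 → 3.1 kJ/mol.
Max at 240° (18.1 kJ/mol), min at 60° (2.5 kJ/mol); barrier = 15.6 kJ/mol.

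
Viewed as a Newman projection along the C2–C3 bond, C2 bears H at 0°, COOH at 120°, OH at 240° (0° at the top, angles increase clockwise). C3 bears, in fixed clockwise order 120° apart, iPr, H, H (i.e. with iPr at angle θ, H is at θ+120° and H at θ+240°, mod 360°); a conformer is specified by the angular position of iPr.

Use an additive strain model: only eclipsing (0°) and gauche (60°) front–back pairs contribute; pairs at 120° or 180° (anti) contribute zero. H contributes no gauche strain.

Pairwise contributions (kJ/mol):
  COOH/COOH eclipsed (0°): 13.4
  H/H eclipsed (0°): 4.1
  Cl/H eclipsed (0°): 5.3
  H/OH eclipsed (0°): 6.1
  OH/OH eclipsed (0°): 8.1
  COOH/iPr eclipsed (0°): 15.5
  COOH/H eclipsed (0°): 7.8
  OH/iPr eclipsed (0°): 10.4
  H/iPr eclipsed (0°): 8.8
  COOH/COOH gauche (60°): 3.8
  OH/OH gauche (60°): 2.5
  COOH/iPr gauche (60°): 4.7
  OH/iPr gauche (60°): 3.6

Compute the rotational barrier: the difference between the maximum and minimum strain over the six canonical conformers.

iPr at 0° (eclipsed): H(0°)/iPr(0°) eclipsed 8.8; COOH(120°)/H(120°) eclipsed 7.8; OH(240°)/H(240°) eclipsed 6.1 → 22.7 kJ/mol.
iPr at 60° (staggered): COOH(120°)/iPr(60°) gauche 4.7 → 4.7 kJ/mol.
iPr at 120° (eclipsed): H(0°)/H(0°) eclipsed 4.1; COOH(120°)/iPr(120°) eclipsed 15.5; OH(240°)/H(240°) eclipsed 6.1 → 25.7 kJ/mol.
iPr at 180° (staggered): COOH(120°)/iPr(180°) gauche 4.7; OH(240°)/iPr(180°) gauche 3.6 → 8.3 kJ/mol.
iPr at 240° (eclipsed): H(0°)/H(0°) eclipsed 4.1; COOH(120°)/H(120°) eclipsed 7.8; OH(240°)/iPr(240°) eclipsed 10.4 → 22.3 kJ/mol.
iPr at 300° (staggered): OH(240°)/iPr(300°) gauche 3.6 → 3.6 kJ/mol.
Max at 120° (25.7 kJ/mol), min at 300° (3.6 kJ/mol); barrier = 22.1 kJ/mol.

22.1 kJ/mol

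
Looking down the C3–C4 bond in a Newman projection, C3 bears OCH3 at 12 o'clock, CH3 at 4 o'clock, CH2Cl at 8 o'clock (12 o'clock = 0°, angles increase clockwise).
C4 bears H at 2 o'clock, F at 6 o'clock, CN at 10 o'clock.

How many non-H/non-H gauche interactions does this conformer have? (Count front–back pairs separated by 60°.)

4

Non-H gauche pairs: OCH3(0°)/CN(300°); CH3(120°)/F(180°); CH2Cl(240°)/F(180°); CH2Cl(240°)/CN(300°) — 4 interactions.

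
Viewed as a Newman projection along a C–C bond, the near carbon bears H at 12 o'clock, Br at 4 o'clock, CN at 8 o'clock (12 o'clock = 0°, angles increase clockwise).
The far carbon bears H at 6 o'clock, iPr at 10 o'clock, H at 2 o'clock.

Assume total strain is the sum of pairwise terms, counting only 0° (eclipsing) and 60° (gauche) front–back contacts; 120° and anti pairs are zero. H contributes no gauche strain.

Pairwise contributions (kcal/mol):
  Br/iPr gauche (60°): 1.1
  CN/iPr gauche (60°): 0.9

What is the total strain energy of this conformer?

0.9 kcal/mol

This conformer (staggered): CN(240°)/iPr(300°) gauche 0.9 → 0.9 kcal/mol.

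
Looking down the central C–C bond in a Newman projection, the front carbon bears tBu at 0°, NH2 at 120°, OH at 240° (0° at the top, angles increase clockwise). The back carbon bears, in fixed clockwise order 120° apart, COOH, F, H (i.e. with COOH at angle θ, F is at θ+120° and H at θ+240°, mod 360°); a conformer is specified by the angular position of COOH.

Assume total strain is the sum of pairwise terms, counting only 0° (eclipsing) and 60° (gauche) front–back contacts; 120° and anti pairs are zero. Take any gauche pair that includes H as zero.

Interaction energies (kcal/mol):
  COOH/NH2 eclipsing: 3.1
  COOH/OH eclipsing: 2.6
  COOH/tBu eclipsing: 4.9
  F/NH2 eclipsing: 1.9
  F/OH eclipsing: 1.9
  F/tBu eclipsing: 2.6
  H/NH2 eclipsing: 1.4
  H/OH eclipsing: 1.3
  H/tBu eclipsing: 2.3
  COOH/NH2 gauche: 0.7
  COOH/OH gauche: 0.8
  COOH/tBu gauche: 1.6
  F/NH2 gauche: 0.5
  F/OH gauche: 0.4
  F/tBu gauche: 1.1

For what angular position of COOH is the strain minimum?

COOH at 0° (eclipsed): tBu(0°)/COOH(0°) eclipsed 4.9; NH2(120°)/F(120°) eclipsed 1.9; OH(240°)/H(240°) eclipsed 1.3 → 8.1 kcal/mol.
COOH at 60° (staggered): tBu(0°)/COOH(60°) gauche 1.6; NH2(120°)/COOH(60°) gauche 0.7; NH2(120°)/F(180°) gauche 0.5; OH(240°)/F(180°) gauche 0.4 → 3.2 kcal/mol.
COOH at 120° (eclipsed): tBu(0°)/H(0°) eclipsed 2.3; NH2(120°)/COOH(120°) eclipsed 3.1; OH(240°)/F(240°) eclipsed 1.9 → 7.3 kcal/mol.
COOH at 180° (staggered): tBu(0°)/F(300°) gauche 1.1; NH2(120°)/COOH(180°) gauche 0.7; OH(240°)/COOH(180°) gauche 0.8; OH(240°)/F(300°) gauche 0.4 → 3.0 kcal/mol.
COOH at 240° (eclipsed): tBu(0°)/F(0°) eclipsed 2.6; NH2(120°)/H(120°) eclipsed 1.4; OH(240°)/COOH(240°) eclipsed 2.6 → 6.6 kcal/mol.
COOH at 300° (staggered): tBu(0°)/COOH(300°) gauche 1.6; tBu(0°)/F(60°) gauche 1.1; NH2(120°)/F(60°) gauche 0.5; OH(240°)/COOH(300°) gauche 0.8 → 4.0 kcal/mol.
The minimum (3.0 kcal/mol) occurs with COOH at 180°.

180°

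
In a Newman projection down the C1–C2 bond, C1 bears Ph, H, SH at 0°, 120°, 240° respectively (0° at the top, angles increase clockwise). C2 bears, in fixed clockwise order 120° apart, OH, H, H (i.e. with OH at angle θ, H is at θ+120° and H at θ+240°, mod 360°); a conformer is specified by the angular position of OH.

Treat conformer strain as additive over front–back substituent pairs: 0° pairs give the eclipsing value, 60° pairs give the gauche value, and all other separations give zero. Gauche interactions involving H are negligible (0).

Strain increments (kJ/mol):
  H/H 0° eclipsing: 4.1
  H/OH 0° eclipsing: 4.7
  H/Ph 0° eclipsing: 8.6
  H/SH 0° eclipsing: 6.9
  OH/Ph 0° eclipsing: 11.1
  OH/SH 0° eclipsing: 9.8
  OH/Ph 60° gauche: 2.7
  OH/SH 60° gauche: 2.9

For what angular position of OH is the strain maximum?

240°

OH at 0° (eclipsed): Ph(0°)/OH(0°) eclipsed 11.1; H(120°)/H(120°) eclipsed 4.1; SH(240°)/H(240°) eclipsed 6.9 → 22.1 kJ/mol.
OH at 60° (staggered): Ph(0°)/OH(60°) gauche 2.7 → 2.7 kJ/mol.
OH at 120° (eclipsed): Ph(0°)/H(0°) eclipsed 8.6; H(120°)/OH(120°) eclipsed 4.7; SH(240°)/H(240°) eclipsed 6.9 → 20.2 kJ/mol.
OH at 180° (staggered): SH(240°)/OH(180°) gauche 2.9 → 2.9 kJ/mol.
OH at 240° (eclipsed): Ph(0°)/H(0°) eclipsed 8.6; H(120°)/H(120°) eclipsed 4.1; SH(240°)/OH(240°) eclipsed 9.8 → 22.5 kJ/mol.
OH at 300° (staggered): Ph(0°)/OH(300°) gauche 2.7; SH(240°)/OH(300°) gauche 2.9 → 5.6 kJ/mol.
The maximum (22.5 kJ/mol) occurs with OH at 240°.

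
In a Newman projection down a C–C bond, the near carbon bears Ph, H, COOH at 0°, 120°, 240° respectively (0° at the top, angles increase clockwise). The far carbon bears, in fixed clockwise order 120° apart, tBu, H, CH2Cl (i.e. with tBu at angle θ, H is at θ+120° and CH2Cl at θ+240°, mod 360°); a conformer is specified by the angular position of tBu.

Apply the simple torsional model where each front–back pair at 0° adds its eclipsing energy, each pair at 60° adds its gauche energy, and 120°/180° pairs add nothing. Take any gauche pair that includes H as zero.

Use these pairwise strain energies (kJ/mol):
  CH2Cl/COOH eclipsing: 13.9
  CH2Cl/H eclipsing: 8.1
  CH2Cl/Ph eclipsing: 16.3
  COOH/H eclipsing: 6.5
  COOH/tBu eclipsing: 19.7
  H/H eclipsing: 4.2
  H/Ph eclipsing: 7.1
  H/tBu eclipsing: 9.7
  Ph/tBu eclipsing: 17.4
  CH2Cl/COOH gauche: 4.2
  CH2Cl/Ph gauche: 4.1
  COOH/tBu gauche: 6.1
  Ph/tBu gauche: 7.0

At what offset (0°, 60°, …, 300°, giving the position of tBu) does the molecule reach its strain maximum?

0°

tBu at 0° (eclipsed): Ph(0°)/tBu(0°) eclipsed 17.4; H(120°)/H(120°) eclipsed 4.2; COOH(240°)/CH2Cl(240°) eclipsed 13.9 → 35.5 kJ/mol.
tBu at 60° (staggered): Ph(0°)/tBu(60°) gauche 7.0; Ph(0°)/CH2Cl(300°) gauche 4.1; COOH(240°)/CH2Cl(300°) gauche 4.2 → 15.3 kJ/mol.
tBu at 120° (eclipsed): Ph(0°)/CH2Cl(0°) eclipsed 16.3; H(120°)/tBu(120°) eclipsed 9.7; COOH(240°)/H(240°) eclipsed 6.5 → 32.5 kJ/mol.
tBu at 180° (staggered): Ph(0°)/CH2Cl(60°) gauche 4.1; COOH(240°)/tBu(180°) gauche 6.1 → 10.2 kJ/mol.
tBu at 240° (eclipsed): Ph(0°)/H(0°) eclipsed 7.1; H(120°)/CH2Cl(120°) eclipsed 8.1; COOH(240°)/tBu(240°) eclipsed 19.7 → 34.9 kJ/mol.
tBu at 300° (staggered): Ph(0°)/tBu(300°) gauche 7.0; COOH(240°)/tBu(300°) gauche 6.1; COOH(240°)/CH2Cl(180°) gauche 4.2 → 17.3 kJ/mol.
The maximum (35.5 kJ/mol) occurs with tBu at 0°.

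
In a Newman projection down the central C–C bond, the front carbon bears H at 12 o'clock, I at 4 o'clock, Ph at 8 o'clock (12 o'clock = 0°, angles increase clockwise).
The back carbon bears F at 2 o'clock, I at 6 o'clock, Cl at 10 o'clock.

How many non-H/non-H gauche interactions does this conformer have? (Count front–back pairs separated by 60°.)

Non-H gauche pairs: I(120°)/F(60°); I(120°)/I(180°); Ph(240°)/I(180°); Ph(240°)/Cl(300°) — 4 interactions.

4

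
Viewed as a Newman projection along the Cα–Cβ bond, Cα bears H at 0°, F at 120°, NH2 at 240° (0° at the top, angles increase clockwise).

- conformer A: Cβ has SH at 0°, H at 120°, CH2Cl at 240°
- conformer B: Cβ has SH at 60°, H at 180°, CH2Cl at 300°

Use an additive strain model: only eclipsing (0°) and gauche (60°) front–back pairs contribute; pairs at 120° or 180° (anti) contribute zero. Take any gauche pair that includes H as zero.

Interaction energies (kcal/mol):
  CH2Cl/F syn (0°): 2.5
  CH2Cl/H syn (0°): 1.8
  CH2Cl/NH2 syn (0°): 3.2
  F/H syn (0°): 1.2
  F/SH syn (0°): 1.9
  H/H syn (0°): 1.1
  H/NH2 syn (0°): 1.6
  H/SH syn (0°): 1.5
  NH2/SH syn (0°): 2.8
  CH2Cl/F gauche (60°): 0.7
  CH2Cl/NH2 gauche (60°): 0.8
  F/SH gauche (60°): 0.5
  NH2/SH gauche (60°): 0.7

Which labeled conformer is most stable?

B

A (eclipsed): H(0°)/SH(0°) eclipsed 1.5; F(120°)/H(120°) eclipsed 1.2; NH2(240°)/CH2Cl(240°) eclipsed 3.2 → 5.9 kcal/mol.
B (staggered): F(120°)/SH(60°) gauche 0.5; NH2(240°)/CH2Cl(300°) gauche 0.8 → 1.3 kcal/mol.
B has the lowest total (1.3 kcal/mol).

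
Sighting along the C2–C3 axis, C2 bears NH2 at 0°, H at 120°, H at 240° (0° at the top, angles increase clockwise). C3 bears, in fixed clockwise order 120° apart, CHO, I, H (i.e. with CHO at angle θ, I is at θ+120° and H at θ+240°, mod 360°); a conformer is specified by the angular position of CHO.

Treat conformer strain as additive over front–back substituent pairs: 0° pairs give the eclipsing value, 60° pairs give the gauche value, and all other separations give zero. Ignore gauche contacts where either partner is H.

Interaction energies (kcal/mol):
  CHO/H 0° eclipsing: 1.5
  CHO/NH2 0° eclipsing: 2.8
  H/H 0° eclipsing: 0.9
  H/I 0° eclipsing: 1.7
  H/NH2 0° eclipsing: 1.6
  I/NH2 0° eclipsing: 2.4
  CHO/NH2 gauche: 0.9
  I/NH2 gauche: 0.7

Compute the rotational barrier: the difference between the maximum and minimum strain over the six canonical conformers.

CHO at 0° (eclipsed): NH2(0°)/CHO(0°) eclipsed 2.8; H(120°)/I(120°) eclipsed 1.7; H(240°)/H(240°) eclipsed 0.9 → 5.4 kcal/mol.
CHO at 60° (staggered): NH2(0°)/CHO(60°) gauche 0.9 → 0.9 kcal/mol.
CHO at 120° (eclipsed): NH2(0°)/H(0°) eclipsed 1.6; H(120°)/CHO(120°) eclipsed 1.5; H(240°)/I(240°) eclipsed 1.7 → 4.8 kcal/mol.
CHO at 180° (staggered): NH2(0°)/I(300°) gauche 0.7 → 0.7 kcal/mol.
CHO at 240° (eclipsed): NH2(0°)/I(0°) eclipsed 2.4; H(120°)/H(120°) eclipsed 0.9; H(240°)/CHO(240°) eclipsed 1.5 → 4.8 kcal/mol.
CHO at 300° (staggered): NH2(0°)/CHO(300°) gauche 0.9; NH2(0°)/I(60°) gauche 0.7 → 1.6 kcal/mol.
Max at 0° (5.4 kcal/mol), min at 180° (0.7 kcal/mol); barrier = 4.7 kcal/mol.

4.7 kcal/mol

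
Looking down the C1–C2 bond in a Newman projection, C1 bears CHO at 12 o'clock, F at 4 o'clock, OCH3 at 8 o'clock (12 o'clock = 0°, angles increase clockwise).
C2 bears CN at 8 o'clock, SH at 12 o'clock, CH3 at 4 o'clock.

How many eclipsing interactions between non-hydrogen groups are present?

Non-H eclipsing pairs: CHO(0°)/SH(0°); F(120°)/CH3(120°); OCH3(240°)/CN(240°) — 3 interactions.

3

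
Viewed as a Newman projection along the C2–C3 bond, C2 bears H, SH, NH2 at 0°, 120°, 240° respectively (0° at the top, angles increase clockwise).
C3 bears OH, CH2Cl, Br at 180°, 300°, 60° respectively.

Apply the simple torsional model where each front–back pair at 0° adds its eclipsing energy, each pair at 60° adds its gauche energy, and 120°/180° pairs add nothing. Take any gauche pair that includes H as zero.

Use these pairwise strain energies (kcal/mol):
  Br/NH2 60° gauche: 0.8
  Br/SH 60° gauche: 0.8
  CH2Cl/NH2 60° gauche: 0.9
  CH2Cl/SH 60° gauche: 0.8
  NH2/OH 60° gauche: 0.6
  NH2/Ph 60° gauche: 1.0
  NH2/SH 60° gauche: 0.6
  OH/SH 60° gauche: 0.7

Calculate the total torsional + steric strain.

3.0 kcal/mol

This conformer (staggered): SH(120°)/OH(180°) gauche 0.7; SH(120°)/Br(60°) gauche 0.8; NH2(240°)/OH(180°) gauche 0.6; NH2(240°)/CH2Cl(300°) gauche 0.9 → 3.0 kcal/mol.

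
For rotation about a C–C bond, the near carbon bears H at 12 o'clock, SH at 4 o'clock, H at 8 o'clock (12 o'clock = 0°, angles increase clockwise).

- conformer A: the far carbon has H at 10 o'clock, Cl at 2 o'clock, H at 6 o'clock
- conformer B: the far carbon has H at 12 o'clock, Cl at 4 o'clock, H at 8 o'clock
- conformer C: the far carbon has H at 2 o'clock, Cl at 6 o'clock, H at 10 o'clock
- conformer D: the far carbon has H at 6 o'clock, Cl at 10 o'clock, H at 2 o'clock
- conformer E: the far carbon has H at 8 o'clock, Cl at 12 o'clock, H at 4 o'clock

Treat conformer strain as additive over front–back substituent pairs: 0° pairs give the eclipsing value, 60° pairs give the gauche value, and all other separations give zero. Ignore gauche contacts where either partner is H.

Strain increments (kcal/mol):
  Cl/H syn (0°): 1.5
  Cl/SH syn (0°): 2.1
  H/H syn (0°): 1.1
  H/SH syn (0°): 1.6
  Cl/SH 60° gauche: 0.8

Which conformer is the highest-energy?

B

A (staggered): SH(120°)/Cl(60°) gauche 0.8 → 0.8 kcal/mol.
B (eclipsed): H(0°)/H(0°) eclipsed 1.1; SH(120°)/Cl(120°) eclipsed 2.1; H(240°)/H(240°) eclipsed 1.1 → 4.3 kcal/mol.
C (staggered): SH(120°)/Cl(180°) gauche 0.8 → 0.8 kcal/mol.
D (staggered): no non-H gauche contacts → 0.0 kcal/mol.
E (eclipsed): H(0°)/Cl(0°) eclipsed 1.5; SH(120°)/H(120°) eclipsed 1.6; H(240°)/H(240°) eclipsed 1.1 → 4.2 kcal/mol.
B has the highest total (4.3 kcal/mol).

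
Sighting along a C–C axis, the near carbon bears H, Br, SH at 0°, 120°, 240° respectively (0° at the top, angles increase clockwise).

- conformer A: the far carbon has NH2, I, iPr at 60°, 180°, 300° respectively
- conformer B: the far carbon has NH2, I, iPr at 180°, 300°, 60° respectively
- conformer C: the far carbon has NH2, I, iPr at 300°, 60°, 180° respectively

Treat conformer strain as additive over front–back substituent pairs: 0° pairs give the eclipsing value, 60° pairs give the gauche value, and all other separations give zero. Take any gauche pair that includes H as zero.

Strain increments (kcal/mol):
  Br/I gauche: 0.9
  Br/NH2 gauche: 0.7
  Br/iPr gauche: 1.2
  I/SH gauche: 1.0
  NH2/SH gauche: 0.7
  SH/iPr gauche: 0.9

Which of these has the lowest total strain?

A

A (staggered): Br(120°)/NH2(60°) gauche 0.7; Br(120°)/I(180°) gauche 0.9; SH(240°)/I(180°) gauche 1.0; SH(240°)/iPr(300°) gauche 0.9 → 3.5 kcal/mol.
B (staggered): Br(120°)/NH2(180°) gauche 0.7; Br(120°)/iPr(60°) gauche 1.2; SH(240°)/NH2(180°) gauche 0.7; SH(240°)/I(300°) gauche 1.0 → 3.6 kcal/mol.
C (staggered): Br(120°)/I(60°) gauche 0.9; Br(120°)/iPr(180°) gauche 1.2; SH(240°)/NH2(300°) gauche 0.7; SH(240°)/iPr(180°) gauche 0.9 → 3.7 kcal/mol.
A has the lowest total (3.5 kcal/mol).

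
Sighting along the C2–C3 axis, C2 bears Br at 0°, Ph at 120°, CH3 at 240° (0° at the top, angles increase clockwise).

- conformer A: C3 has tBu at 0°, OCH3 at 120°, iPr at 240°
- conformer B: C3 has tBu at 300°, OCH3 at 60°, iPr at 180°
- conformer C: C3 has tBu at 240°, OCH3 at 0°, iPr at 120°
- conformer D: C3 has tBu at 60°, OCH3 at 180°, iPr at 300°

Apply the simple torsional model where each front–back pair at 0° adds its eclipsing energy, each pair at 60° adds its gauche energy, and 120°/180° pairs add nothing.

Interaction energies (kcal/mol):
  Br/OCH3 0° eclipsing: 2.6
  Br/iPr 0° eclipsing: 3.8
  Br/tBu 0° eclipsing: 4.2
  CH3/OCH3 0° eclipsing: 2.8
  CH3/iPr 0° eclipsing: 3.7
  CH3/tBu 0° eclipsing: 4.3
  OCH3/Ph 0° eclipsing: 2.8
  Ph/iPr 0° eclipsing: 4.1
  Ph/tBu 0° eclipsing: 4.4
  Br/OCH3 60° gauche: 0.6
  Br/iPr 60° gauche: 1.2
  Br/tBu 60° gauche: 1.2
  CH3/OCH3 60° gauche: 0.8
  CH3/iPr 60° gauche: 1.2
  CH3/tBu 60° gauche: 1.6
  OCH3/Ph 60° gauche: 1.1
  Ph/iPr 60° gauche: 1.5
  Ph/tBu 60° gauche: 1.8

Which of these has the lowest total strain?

B

A is eclipsed. Br at 0° is eclipsed with tBu at 0° (4.2); Ph at 120° is eclipsed with OCH3 at 120° (2.8); CH3 at 240° is eclipsed with iPr at 240° (3.7). Total 10.7 kcal/mol.
B is staggered. Br at 0° is gauche with tBu at 300° (1.2); Br at 0° is gauche with OCH3 at 60° (0.6); Ph at 120° is gauche with OCH3 at 60° (1.1); Ph at 120° is gauche with iPr at 180° (1.5); CH3 at 240° is gauche with tBu at 300° (1.6); CH3 at 240° is gauche with iPr at 180° (1.2). Total 7.2 kcal/mol.
C is eclipsed. Br at 0° is eclipsed with OCH3 at 0° (2.6); Ph at 120° is eclipsed with iPr at 120° (4.1); CH3 at 240° is eclipsed with tBu at 240° (4.3). Total 11.0 kcal/mol.
D is staggered. Br at 0° is gauche with tBu at 60° (1.2); Br at 0° is gauche with iPr at 300° (1.2); Ph at 120° is gauche with tBu at 60° (1.8); Ph at 120° is gauche with OCH3 at 180° (1.1); CH3 at 240° is gauche with OCH3 at 180° (0.8); CH3 at 240° is gauche with iPr at 300° (1.2). Total 7.3 kcal/mol.
B has the lowest total (7.2 kcal/mol).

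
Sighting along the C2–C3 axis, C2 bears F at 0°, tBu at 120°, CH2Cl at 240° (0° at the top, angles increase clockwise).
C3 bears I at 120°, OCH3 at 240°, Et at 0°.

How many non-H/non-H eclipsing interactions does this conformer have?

3

Non-H eclipsing pairs: F(0°)/Et(0°); tBu(120°)/I(120°); CH2Cl(240°)/OCH3(240°) — 3 interactions.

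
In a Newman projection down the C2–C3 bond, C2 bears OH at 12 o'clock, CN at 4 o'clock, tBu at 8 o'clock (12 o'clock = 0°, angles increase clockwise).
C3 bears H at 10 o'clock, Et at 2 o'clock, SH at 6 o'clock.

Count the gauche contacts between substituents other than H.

Non-H gauche pairs: OH(0°)/Et(60°); CN(120°)/Et(60°); CN(120°)/SH(180°); tBu(240°)/SH(180°) — 4 interactions.

4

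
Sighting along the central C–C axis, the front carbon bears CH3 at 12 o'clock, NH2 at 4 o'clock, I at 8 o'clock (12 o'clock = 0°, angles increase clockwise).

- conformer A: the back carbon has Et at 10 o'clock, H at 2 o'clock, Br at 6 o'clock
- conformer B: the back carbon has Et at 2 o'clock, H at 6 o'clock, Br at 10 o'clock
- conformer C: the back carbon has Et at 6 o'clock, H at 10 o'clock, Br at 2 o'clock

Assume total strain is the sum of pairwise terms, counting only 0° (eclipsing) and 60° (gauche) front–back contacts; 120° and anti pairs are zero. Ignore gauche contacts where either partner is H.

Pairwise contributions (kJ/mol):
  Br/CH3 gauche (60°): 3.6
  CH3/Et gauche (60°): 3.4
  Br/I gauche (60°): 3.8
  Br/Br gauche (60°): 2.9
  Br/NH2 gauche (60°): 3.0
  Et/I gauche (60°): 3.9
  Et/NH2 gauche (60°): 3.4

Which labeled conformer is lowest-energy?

C

A is staggered. CH3 at 0° is gauche with Et at 300° (3.4); NH2 at 120° is gauche with Br at 180° (3.0); I at 240° is gauche with Et at 300° (3.9); I at 240° is gauche with Br at 180° (3.8). Total 14.1 kJ/mol.
B is staggered. CH3 at 0° is gauche with Et at 60° (3.4); CH3 at 0° is gauche with Br at 300° (3.6); NH2 at 120° is gauche with Et at 60° (3.4); I at 240° is gauche with Br at 300° (3.8). Total 14.2 kJ/mol.
C is staggered. CH3 at 0° is gauche with Br at 60° (3.6); NH2 at 120° is gauche with Et at 180° (3.4); NH2 at 120° is gauche with Br at 60° (3.0); I at 240° is gauche with Et at 180° (3.9). Total 13.9 kJ/mol.
C has the lowest total (13.9 kJ/mol).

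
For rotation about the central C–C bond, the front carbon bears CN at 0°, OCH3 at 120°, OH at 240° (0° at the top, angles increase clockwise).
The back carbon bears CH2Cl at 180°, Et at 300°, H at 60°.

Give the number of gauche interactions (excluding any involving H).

4

Non-H gauche pairs: CN(0°)/Et(300°); OCH3(120°)/CH2Cl(180°); OH(240°)/CH2Cl(180°); OH(240°)/Et(300°) — 4 interactions.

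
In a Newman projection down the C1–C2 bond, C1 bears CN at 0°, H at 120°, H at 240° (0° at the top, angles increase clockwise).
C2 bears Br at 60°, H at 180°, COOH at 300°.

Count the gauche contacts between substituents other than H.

2

Non-H gauche pairs: CN(0°)/Br(60°); CN(0°)/COOH(300°) — 2 interactions.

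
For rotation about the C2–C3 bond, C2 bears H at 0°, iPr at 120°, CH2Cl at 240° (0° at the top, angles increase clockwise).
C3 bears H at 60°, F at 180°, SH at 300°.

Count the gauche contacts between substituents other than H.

Non-H gauche pairs: iPr(120°)/F(180°); CH2Cl(240°)/F(180°); CH2Cl(240°)/SH(300°) — 3 interactions.

3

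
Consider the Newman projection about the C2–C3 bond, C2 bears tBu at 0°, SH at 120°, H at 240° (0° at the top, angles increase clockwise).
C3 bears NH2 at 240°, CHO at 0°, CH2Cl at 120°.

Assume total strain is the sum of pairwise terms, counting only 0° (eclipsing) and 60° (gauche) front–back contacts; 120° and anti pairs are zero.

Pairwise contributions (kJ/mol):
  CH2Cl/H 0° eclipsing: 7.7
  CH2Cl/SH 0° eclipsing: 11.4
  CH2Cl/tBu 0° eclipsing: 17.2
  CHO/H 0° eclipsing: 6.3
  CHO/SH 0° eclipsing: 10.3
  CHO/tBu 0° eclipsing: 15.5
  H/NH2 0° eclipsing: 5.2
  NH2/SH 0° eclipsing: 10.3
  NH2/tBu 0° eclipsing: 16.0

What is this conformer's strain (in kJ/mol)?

This conformer (eclipsed): tBu(0°)/CHO(0°) eclipsed 15.5; SH(120°)/CH2Cl(120°) eclipsed 11.4; H(240°)/NH2(240°) eclipsed 5.2 → 32.1 kJ/mol.

32.1 kJ/mol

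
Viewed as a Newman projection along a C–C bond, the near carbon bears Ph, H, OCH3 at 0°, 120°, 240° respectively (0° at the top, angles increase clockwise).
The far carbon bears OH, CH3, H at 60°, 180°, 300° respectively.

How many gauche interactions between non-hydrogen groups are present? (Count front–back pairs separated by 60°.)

Non-H gauche pairs: Ph(0°)/OH(60°); OCH3(240°)/CH3(180°) — 2 interactions.

2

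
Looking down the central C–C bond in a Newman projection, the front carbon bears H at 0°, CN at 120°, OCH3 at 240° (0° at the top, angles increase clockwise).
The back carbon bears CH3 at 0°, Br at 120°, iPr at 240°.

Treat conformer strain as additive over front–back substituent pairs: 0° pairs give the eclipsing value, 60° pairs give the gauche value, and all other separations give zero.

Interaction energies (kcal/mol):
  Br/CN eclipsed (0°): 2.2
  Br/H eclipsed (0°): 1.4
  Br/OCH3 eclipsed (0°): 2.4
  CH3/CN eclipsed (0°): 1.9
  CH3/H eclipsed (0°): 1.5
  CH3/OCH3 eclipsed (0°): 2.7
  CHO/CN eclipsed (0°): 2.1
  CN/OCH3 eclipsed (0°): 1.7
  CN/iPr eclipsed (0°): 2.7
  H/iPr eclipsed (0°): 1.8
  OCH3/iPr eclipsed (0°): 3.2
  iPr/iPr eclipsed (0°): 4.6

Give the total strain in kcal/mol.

6.9 kcal/mol

This conformer (eclipsed): H(0°)/CH3(0°) eclipsed 1.5; CN(120°)/Br(120°) eclipsed 2.2; OCH3(240°)/iPr(240°) eclipsed 3.2 → 6.9 kcal/mol.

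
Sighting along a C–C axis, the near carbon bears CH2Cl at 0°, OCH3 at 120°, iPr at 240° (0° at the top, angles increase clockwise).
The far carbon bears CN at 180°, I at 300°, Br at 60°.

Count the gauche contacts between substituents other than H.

6

Non-H gauche pairs: CH2Cl(0°)/I(300°); CH2Cl(0°)/Br(60°); OCH3(120°)/CN(180°); OCH3(120°)/Br(60°); iPr(240°)/CN(180°); iPr(240°)/I(300°) — 6 interactions.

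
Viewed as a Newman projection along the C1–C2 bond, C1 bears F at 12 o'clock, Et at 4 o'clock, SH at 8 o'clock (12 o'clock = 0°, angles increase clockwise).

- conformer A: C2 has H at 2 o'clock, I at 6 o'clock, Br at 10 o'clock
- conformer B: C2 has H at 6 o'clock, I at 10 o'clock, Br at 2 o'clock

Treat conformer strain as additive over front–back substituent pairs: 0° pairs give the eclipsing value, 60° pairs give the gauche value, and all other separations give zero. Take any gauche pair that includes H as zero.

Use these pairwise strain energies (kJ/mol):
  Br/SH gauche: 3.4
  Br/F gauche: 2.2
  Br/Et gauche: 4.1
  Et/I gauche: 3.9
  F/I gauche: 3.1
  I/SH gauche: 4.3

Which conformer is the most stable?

A (staggered): F–Br gauche, Et–I gauche, SH–I gauche, SH–Br gauche; 2.2 + 3.9 + 4.3 + 3.4 = 13.8 kJ/mol.
B (staggered): F–I gauche, F–Br gauche, Et–Br gauche, SH–I gauche; 3.1 + 2.2 + 4.1 + 4.3 = 13.7 kJ/mol.
B has the lowest total (13.7 kJ/mol).

B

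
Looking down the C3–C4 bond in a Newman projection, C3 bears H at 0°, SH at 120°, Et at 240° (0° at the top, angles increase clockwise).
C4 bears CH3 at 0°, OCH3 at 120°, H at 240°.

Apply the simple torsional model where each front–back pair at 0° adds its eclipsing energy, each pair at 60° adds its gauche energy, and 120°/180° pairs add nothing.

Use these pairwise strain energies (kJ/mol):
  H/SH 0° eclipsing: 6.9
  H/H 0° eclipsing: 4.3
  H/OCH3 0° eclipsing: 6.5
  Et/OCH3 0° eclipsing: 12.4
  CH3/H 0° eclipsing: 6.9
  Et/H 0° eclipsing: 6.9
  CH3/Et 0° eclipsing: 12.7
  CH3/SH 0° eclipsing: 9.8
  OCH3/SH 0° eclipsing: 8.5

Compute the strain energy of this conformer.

22.3 kJ/mol

This conformer (eclipsed): H–CH3 eclipsed, SH–OCH3 eclipsed, Et–H eclipsed; 6.9 + 8.5 + 6.9 = 22.3 kJ/mol.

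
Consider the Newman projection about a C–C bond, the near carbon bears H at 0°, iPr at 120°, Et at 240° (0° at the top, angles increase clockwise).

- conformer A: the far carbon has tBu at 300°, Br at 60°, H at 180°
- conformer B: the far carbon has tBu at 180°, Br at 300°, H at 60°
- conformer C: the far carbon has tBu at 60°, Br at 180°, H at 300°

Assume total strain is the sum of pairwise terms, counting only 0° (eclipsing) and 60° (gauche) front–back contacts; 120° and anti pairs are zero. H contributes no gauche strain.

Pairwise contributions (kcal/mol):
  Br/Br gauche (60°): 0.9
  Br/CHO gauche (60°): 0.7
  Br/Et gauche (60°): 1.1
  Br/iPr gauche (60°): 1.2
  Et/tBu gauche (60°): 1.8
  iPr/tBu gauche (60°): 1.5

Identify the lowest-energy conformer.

A

A (staggered): iPr(120°)/Br(60°) gauche 1.2; Et(240°)/tBu(300°) gauche 1.8 → 3.0 kcal/mol.
B (staggered): iPr(120°)/tBu(180°) gauche 1.5; Et(240°)/tBu(180°) gauche 1.8; Et(240°)/Br(300°) gauche 1.1 → 4.4 kcal/mol.
C (staggered): iPr(120°)/tBu(60°) gauche 1.5; iPr(120°)/Br(180°) gauche 1.2; Et(240°)/Br(180°) gauche 1.1 → 3.8 kcal/mol.
A has the lowest total (3.0 kcal/mol).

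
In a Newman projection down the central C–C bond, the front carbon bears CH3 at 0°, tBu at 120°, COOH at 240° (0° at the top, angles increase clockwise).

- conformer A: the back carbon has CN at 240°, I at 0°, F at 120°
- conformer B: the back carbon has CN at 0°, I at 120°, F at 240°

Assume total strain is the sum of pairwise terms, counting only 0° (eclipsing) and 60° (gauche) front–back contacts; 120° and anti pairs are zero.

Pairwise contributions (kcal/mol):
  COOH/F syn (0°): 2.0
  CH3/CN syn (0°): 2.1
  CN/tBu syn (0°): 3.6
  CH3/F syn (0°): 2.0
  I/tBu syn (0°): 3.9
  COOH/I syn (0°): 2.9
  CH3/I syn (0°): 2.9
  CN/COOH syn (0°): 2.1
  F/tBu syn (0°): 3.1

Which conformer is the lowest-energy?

B

A (eclipsed): CH3–I eclipsed, tBu–F eclipsed, COOH–CN eclipsed; 2.9 + 3.1 + 2.1 = 8.1 kcal/mol.
B (eclipsed): CH3–CN eclipsed, tBu–I eclipsed, COOH–F eclipsed; 2.1 + 3.9 + 2.0 = 8.0 kcal/mol.
B has the lowest total (8.0 kcal/mol).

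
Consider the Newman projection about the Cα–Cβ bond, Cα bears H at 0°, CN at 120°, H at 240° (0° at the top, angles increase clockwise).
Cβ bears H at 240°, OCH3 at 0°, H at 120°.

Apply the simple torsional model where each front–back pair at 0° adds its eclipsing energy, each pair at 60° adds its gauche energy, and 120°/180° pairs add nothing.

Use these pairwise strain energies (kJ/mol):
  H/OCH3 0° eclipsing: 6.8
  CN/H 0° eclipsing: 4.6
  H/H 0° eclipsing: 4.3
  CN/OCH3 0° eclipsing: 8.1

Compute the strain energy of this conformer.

15.7 kJ/mol

This conformer (eclipsed): H(0°)/OCH3(0°) eclipsed 6.8; CN(120°)/H(120°) eclipsed 4.6; H(240°)/H(240°) eclipsed 4.3 → 15.7 kJ/mol.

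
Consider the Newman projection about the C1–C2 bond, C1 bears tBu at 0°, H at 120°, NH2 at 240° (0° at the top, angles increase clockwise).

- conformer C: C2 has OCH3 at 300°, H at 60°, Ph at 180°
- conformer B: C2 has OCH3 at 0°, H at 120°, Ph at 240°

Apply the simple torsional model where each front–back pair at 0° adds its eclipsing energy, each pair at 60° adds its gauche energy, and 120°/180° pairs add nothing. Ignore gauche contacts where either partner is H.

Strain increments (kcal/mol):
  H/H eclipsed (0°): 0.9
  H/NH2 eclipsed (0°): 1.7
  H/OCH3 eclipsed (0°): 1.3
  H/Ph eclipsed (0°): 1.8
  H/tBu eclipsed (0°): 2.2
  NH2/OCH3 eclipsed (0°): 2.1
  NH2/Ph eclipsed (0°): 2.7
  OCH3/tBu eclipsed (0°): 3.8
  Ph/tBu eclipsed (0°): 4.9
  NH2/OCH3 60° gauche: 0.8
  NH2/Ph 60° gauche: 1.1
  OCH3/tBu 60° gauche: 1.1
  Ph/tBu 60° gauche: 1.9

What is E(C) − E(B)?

-4.4 kcal/mol

C is staggered. tBu at 0° is gauche with OCH3 at 300° (1.1); NH2 at 240° is gauche with OCH3 at 300° (0.8); NH2 at 240° is gauche with Ph at 180° (1.1). Total 3.0 kcal/mol.
B is eclipsed. tBu at 0° is eclipsed with OCH3 at 0° (3.8); H at 120° is eclipsed with H at 120° (0.9); NH2 at 240° is eclipsed with Ph at 240° (2.7). Total 7.4 kcal/mol.
E(C) − E(B) = 3.0 − 7.4 = -4.4 kcal/mol.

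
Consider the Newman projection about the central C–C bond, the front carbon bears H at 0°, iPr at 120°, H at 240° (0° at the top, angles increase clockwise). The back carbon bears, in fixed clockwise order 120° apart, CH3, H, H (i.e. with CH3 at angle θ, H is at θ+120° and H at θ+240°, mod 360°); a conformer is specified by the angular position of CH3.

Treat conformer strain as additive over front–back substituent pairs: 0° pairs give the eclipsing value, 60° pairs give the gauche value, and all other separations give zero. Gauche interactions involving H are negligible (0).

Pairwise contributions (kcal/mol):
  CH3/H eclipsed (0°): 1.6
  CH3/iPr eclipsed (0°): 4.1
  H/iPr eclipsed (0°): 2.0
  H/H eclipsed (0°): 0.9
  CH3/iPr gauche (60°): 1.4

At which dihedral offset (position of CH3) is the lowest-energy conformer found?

CH3 at 0° is eclipsed. H at 0° is eclipsed with CH3 at 0° (1.6); iPr at 120° is eclipsed with H at 120° (2.0); H at 240° is eclipsed with H at 240° (0.9). Total 4.5 kcal/mol.
CH3 at 60° is staggered. iPr at 120° is gauche with CH3 at 60° (1.4). Total 1.4 kcal/mol.
CH3 at 120° is eclipsed. H at 0° is eclipsed with H at 0° (0.9); iPr at 120° is eclipsed with CH3 at 120° (4.1); H at 240° is eclipsed with H at 240° (0.9). Total 5.9 kcal/mol.
CH3 at 180° is staggered. iPr at 120° is gauche with CH3 at 180° (1.4). Total 1.4 kcal/mol.
CH3 at 240° is eclipsed. H at 0° is eclipsed with H at 0° (0.9); iPr at 120° is eclipsed with H at 120° (2.0); H at 240° is eclipsed with CH3 at 240° (1.6). Total 4.5 kcal/mol.
CH3 at 300° (staggered): no non-H gauche contacts → 0.0 kcal/mol.
The minimum (0.0 kcal/mol) occurs with CH3 at 300°.

300°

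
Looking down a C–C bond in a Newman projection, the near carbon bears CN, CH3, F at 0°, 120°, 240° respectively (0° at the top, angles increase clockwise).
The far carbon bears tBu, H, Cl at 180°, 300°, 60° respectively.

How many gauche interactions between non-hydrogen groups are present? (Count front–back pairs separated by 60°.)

4

Non-H gauche pairs: CN(0°)/Cl(60°); CH3(120°)/tBu(180°); CH3(120°)/Cl(60°); F(240°)/tBu(180°) — 4 interactions.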